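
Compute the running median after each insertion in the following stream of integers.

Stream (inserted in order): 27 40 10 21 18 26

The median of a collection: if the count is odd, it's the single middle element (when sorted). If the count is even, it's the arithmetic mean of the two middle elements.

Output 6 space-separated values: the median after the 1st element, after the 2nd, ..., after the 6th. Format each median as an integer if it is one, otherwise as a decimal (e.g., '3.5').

Step 1: insert 27 -> lo=[27] (size 1, max 27) hi=[] (size 0) -> median=27
Step 2: insert 40 -> lo=[27] (size 1, max 27) hi=[40] (size 1, min 40) -> median=33.5
Step 3: insert 10 -> lo=[10, 27] (size 2, max 27) hi=[40] (size 1, min 40) -> median=27
Step 4: insert 21 -> lo=[10, 21] (size 2, max 21) hi=[27, 40] (size 2, min 27) -> median=24
Step 5: insert 18 -> lo=[10, 18, 21] (size 3, max 21) hi=[27, 40] (size 2, min 27) -> median=21
Step 6: insert 26 -> lo=[10, 18, 21] (size 3, max 21) hi=[26, 27, 40] (size 3, min 26) -> median=23.5

Answer: 27 33.5 27 24 21 23.5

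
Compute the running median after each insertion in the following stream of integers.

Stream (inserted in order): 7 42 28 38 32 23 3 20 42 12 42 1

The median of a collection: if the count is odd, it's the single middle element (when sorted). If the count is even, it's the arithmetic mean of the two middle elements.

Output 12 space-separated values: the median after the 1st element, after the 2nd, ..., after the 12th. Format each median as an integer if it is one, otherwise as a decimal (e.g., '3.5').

Step 1: insert 7 -> lo=[7] (size 1, max 7) hi=[] (size 0) -> median=7
Step 2: insert 42 -> lo=[7] (size 1, max 7) hi=[42] (size 1, min 42) -> median=24.5
Step 3: insert 28 -> lo=[7, 28] (size 2, max 28) hi=[42] (size 1, min 42) -> median=28
Step 4: insert 38 -> lo=[7, 28] (size 2, max 28) hi=[38, 42] (size 2, min 38) -> median=33
Step 5: insert 32 -> lo=[7, 28, 32] (size 3, max 32) hi=[38, 42] (size 2, min 38) -> median=32
Step 6: insert 23 -> lo=[7, 23, 28] (size 3, max 28) hi=[32, 38, 42] (size 3, min 32) -> median=30
Step 7: insert 3 -> lo=[3, 7, 23, 28] (size 4, max 28) hi=[32, 38, 42] (size 3, min 32) -> median=28
Step 8: insert 20 -> lo=[3, 7, 20, 23] (size 4, max 23) hi=[28, 32, 38, 42] (size 4, min 28) -> median=25.5
Step 9: insert 42 -> lo=[3, 7, 20, 23, 28] (size 5, max 28) hi=[32, 38, 42, 42] (size 4, min 32) -> median=28
Step 10: insert 12 -> lo=[3, 7, 12, 20, 23] (size 5, max 23) hi=[28, 32, 38, 42, 42] (size 5, min 28) -> median=25.5
Step 11: insert 42 -> lo=[3, 7, 12, 20, 23, 28] (size 6, max 28) hi=[32, 38, 42, 42, 42] (size 5, min 32) -> median=28
Step 12: insert 1 -> lo=[1, 3, 7, 12, 20, 23] (size 6, max 23) hi=[28, 32, 38, 42, 42, 42] (size 6, min 28) -> median=25.5

Answer: 7 24.5 28 33 32 30 28 25.5 28 25.5 28 25.5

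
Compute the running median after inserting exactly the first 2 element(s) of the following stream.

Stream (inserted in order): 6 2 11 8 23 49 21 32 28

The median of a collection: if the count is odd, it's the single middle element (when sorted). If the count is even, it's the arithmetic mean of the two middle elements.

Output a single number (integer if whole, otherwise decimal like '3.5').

Step 1: insert 6 -> lo=[6] (size 1, max 6) hi=[] (size 0) -> median=6
Step 2: insert 2 -> lo=[2] (size 1, max 2) hi=[6] (size 1, min 6) -> median=4

Answer: 4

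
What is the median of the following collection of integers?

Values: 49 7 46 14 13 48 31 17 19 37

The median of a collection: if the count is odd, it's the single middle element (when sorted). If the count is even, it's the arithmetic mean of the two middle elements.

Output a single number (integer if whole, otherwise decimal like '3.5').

Step 1: insert 49 -> lo=[49] (size 1, max 49) hi=[] (size 0) -> median=49
Step 2: insert 7 -> lo=[7] (size 1, max 7) hi=[49] (size 1, min 49) -> median=28
Step 3: insert 46 -> lo=[7, 46] (size 2, max 46) hi=[49] (size 1, min 49) -> median=46
Step 4: insert 14 -> lo=[7, 14] (size 2, max 14) hi=[46, 49] (size 2, min 46) -> median=30
Step 5: insert 13 -> lo=[7, 13, 14] (size 3, max 14) hi=[46, 49] (size 2, min 46) -> median=14
Step 6: insert 48 -> lo=[7, 13, 14] (size 3, max 14) hi=[46, 48, 49] (size 3, min 46) -> median=30
Step 7: insert 31 -> lo=[7, 13, 14, 31] (size 4, max 31) hi=[46, 48, 49] (size 3, min 46) -> median=31
Step 8: insert 17 -> lo=[7, 13, 14, 17] (size 4, max 17) hi=[31, 46, 48, 49] (size 4, min 31) -> median=24
Step 9: insert 19 -> lo=[7, 13, 14, 17, 19] (size 5, max 19) hi=[31, 46, 48, 49] (size 4, min 31) -> median=19
Step 10: insert 37 -> lo=[7, 13, 14, 17, 19] (size 5, max 19) hi=[31, 37, 46, 48, 49] (size 5, min 31) -> median=25

Answer: 25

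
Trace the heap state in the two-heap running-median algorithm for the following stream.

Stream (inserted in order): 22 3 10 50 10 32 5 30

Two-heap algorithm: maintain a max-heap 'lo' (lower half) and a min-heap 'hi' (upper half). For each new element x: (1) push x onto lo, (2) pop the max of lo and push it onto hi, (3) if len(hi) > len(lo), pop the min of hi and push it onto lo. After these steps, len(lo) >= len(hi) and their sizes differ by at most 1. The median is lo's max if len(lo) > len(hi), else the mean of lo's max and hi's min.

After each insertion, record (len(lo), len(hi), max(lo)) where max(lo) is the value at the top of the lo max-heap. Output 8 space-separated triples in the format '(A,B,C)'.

Step 1: insert 22 -> lo=[22] hi=[] -> (len(lo)=1, len(hi)=0, max(lo)=22)
Step 2: insert 3 -> lo=[3] hi=[22] -> (len(lo)=1, len(hi)=1, max(lo)=3)
Step 3: insert 10 -> lo=[3, 10] hi=[22] -> (len(lo)=2, len(hi)=1, max(lo)=10)
Step 4: insert 50 -> lo=[3, 10] hi=[22, 50] -> (len(lo)=2, len(hi)=2, max(lo)=10)
Step 5: insert 10 -> lo=[3, 10, 10] hi=[22, 50] -> (len(lo)=3, len(hi)=2, max(lo)=10)
Step 6: insert 32 -> lo=[3, 10, 10] hi=[22, 32, 50] -> (len(lo)=3, len(hi)=3, max(lo)=10)
Step 7: insert 5 -> lo=[3, 5, 10, 10] hi=[22, 32, 50] -> (len(lo)=4, len(hi)=3, max(lo)=10)
Step 8: insert 30 -> lo=[3, 5, 10, 10] hi=[22, 30, 32, 50] -> (len(lo)=4, len(hi)=4, max(lo)=10)

Answer: (1,0,22) (1,1,3) (2,1,10) (2,2,10) (3,2,10) (3,3,10) (4,3,10) (4,4,10)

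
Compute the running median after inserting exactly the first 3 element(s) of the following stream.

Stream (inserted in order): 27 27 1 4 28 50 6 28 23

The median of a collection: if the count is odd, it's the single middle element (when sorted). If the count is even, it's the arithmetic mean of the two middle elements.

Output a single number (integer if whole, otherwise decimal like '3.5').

Answer: 27

Derivation:
Step 1: insert 27 -> lo=[27] (size 1, max 27) hi=[] (size 0) -> median=27
Step 2: insert 27 -> lo=[27] (size 1, max 27) hi=[27] (size 1, min 27) -> median=27
Step 3: insert 1 -> lo=[1, 27] (size 2, max 27) hi=[27] (size 1, min 27) -> median=27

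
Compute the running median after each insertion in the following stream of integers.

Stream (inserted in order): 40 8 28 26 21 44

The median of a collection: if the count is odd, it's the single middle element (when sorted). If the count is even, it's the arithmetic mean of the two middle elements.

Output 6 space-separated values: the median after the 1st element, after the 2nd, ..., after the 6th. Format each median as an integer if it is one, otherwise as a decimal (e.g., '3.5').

Answer: 40 24 28 27 26 27

Derivation:
Step 1: insert 40 -> lo=[40] (size 1, max 40) hi=[] (size 0) -> median=40
Step 2: insert 8 -> lo=[8] (size 1, max 8) hi=[40] (size 1, min 40) -> median=24
Step 3: insert 28 -> lo=[8, 28] (size 2, max 28) hi=[40] (size 1, min 40) -> median=28
Step 4: insert 26 -> lo=[8, 26] (size 2, max 26) hi=[28, 40] (size 2, min 28) -> median=27
Step 5: insert 21 -> lo=[8, 21, 26] (size 3, max 26) hi=[28, 40] (size 2, min 28) -> median=26
Step 6: insert 44 -> lo=[8, 21, 26] (size 3, max 26) hi=[28, 40, 44] (size 3, min 28) -> median=27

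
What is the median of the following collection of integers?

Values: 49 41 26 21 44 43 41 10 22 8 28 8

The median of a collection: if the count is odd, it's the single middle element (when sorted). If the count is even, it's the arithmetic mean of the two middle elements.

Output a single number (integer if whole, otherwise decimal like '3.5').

Answer: 27

Derivation:
Step 1: insert 49 -> lo=[49] (size 1, max 49) hi=[] (size 0) -> median=49
Step 2: insert 41 -> lo=[41] (size 1, max 41) hi=[49] (size 1, min 49) -> median=45
Step 3: insert 26 -> lo=[26, 41] (size 2, max 41) hi=[49] (size 1, min 49) -> median=41
Step 4: insert 21 -> lo=[21, 26] (size 2, max 26) hi=[41, 49] (size 2, min 41) -> median=33.5
Step 5: insert 44 -> lo=[21, 26, 41] (size 3, max 41) hi=[44, 49] (size 2, min 44) -> median=41
Step 6: insert 43 -> lo=[21, 26, 41] (size 3, max 41) hi=[43, 44, 49] (size 3, min 43) -> median=42
Step 7: insert 41 -> lo=[21, 26, 41, 41] (size 4, max 41) hi=[43, 44, 49] (size 3, min 43) -> median=41
Step 8: insert 10 -> lo=[10, 21, 26, 41] (size 4, max 41) hi=[41, 43, 44, 49] (size 4, min 41) -> median=41
Step 9: insert 22 -> lo=[10, 21, 22, 26, 41] (size 5, max 41) hi=[41, 43, 44, 49] (size 4, min 41) -> median=41
Step 10: insert 8 -> lo=[8, 10, 21, 22, 26] (size 5, max 26) hi=[41, 41, 43, 44, 49] (size 5, min 41) -> median=33.5
Step 11: insert 28 -> lo=[8, 10, 21, 22, 26, 28] (size 6, max 28) hi=[41, 41, 43, 44, 49] (size 5, min 41) -> median=28
Step 12: insert 8 -> lo=[8, 8, 10, 21, 22, 26] (size 6, max 26) hi=[28, 41, 41, 43, 44, 49] (size 6, min 28) -> median=27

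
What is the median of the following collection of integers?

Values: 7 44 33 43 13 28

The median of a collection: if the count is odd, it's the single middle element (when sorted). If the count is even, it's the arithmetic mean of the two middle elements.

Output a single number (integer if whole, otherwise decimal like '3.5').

Step 1: insert 7 -> lo=[7] (size 1, max 7) hi=[] (size 0) -> median=7
Step 2: insert 44 -> lo=[7] (size 1, max 7) hi=[44] (size 1, min 44) -> median=25.5
Step 3: insert 33 -> lo=[7, 33] (size 2, max 33) hi=[44] (size 1, min 44) -> median=33
Step 4: insert 43 -> lo=[7, 33] (size 2, max 33) hi=[43, 44] (size 2, min 43) -> median=38
Step 5: insert 13 -> lo=[7, 13, 33] (size 3, max 33) hi=[43, 44] (size 2, min 43) -> median=33
Step 6: insert 28 -> lo=[7, 13, 28] (size 3, max 28) hi=[33, 43, 44] (size 3, min 33) -> median=30.5

Answer: 30.5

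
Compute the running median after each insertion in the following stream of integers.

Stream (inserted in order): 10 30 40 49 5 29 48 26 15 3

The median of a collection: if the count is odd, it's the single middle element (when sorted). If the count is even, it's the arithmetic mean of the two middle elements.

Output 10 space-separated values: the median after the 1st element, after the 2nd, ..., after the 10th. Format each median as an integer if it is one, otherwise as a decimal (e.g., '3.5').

Answer: 10 20 30 35 30 29.5 30 29.5 29 27.5

Derivation:
Step 1: insert 10 -> lo=[10] (size 1, max 10) hi=[] (size 0) -> median=10
Step 2: insert 30 -> lo=[10] (size 1, max 10) hi=[30] (size 1, min 30) -> median=20
Step 3: insert 40 -> lo=[10, 30] (size 2, max 30) hi=[40] (size 1, min 40) -> median=30
Step 4: insert 49 -> lo=[10, 30] (size 2, max 30) hi=[40, 49] (size 2, min 40) -> median=35
Step 5: insert 5 -> lo=[5, 10, 30] (size 3, max 30) hi=[40, 49] (size 2, min 40) -> median=30
Step 6: insert 29 -> lo=[5, 10, 29] (size 3, max 29) hi=[30, 40, 49] (size 3, min 30) -> median=29.5
Step 7: insert 48 -> lo=[5, 10, 29, 30] (size 4, max 30) hi=[40, 48, 49] (size 3, min 40) -> median=30
Step 8: insert 26 -> lo=[5, 10, 26, 29] (size 4, max 29) hi=[30, 40, 48, 49] (size 4, min 30) -> median=29.5
Step 9: insert 15 -> lo=[5, 10, 15, 26, 29] (size 5, max 29) hi=[30, 40, 48, 49] (size 4, min 30) -> median=29
Step 10: insert 3 -> lo=[3, 5, 10, 15, 26] (size 5, max 26) hi=[29, 30, 40, 48, 49] (size 5, min 29) -> median=27.5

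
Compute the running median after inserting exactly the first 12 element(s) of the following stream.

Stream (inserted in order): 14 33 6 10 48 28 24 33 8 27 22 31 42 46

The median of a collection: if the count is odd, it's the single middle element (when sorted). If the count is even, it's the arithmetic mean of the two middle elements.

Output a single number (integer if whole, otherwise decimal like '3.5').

Answer: 25.5

Derivation:
Step 1: insert 14 -> lo=[14] (size 1, max 14) hi=[] (size 0) -> median=14
Step 2: insert 33 -> lo=[14] (size 1, max 14) hi=[33] (size 1, min 33) -> median=23.5
Step 3: insert 6 -> lo=[6, 14] (size 2, max 14) hi=[33] (size 1, min 33) -> median=14
Step 4: insert 10 -> lo=[6, 10] (size 2, max 10) hi=[14, 33] (size 2, min 14) -> median=12
Step 5: insert 48 -> lo=[6, 10, 14] (size 3, max 14) hi=[33, 48] (size 2, min 33) -> median=14
Step 6: insert 28 -> lo=[6, 10, 14] (size 3, max 14) hi=[28, 33, 48] (size 3, min 28) -> median=21
Step 7: insert 24 -> lo=[6, 10, 14, 24] (size 4, max 24) hi=[28, 33, 48] (size 3, min 28) -> median=24
Step 8: insert 33 -> lo=[6, 10, 14, 24] (size 4, max 24) hi=[28, 33, 33, 48] (size 4, min 28) -> median=26
Step 9: insert 8 -> lo=[6, 8, 10, 14, 24] (size 5, max 24) hi=[28, 33, 33, 48] (size 4, min 28) -> median=24
Step 10: insert 27 -> lo=[6, 8, 10, 14, 24] (size 5, max 24) hi=[27, 28, 33, 33, 48] (size 5, min 27) -> median=25.5
Step 11: insert 22 -> lo=[6, 8, 10, 14, 22, 24] (size 6, max 24) hi=[27, 28, 33, 33, 48] (size 5, min 27) -> median=24
Step 12: insert 31 -> lo=[6, 8, 10, 14, 22, 24] (size 6, max 24) hi=[27, 28, 31, 33, 33, 48] (size 6, min 27) -> median=25.5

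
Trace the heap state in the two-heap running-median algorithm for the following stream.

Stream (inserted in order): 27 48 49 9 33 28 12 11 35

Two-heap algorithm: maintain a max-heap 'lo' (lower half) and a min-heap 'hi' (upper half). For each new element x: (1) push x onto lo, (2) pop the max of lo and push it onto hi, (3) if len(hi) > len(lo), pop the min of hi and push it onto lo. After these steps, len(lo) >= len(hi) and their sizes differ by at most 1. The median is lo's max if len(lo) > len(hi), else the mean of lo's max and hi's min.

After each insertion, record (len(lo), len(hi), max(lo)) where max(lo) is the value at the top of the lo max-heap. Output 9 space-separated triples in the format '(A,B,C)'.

Answer: (1,0,27) (1,1,27) (2,1,48) (2,2,27) (3,2,33) (3,3,28) (4,3,28) (4,4,27) (5,4,28)

Derivation:
Step 1: insert 27 -> lo=[27] hi=[] -> (len(lo)=1, len(hi)=0, max(lo)=27)
Step 2: insert 48 -> lo=[27] hi=[48] -> (len(lo)=1, len(hi)=1, max(lo)=27)
Step 3: insert 49 -> lo=[27, 48] hi=[49] -> (len(lo)=2, len(hi)=1, max(lo)=48)
Step 4: insert 9 -> lo=[9, 27] hi=[48, 49] -> (len(lo)=2, len(hi)=2, max(lo)=27)
Step 5: insert 33 -> lo=[9, 27, 33] hi=[48, 49] -> (len(lo)=3, len(hi)=2, max(lo)=33)
Step 6: insert 28 -> lo=[9, 27, 28] hi=[33, 48, 49] -> (len(lo)=3, len(hi)=3, max(lo)=28)
Step 7: insert 12 -> lo=[9, 12, 27, 28] hi=[33, 48, 49] -> (len(lo)=4, len(hi)=3, max(lo)=28)
Step 8: insert 11 -> lo=[9, 11, 12, 27] hi=[28, 33, 48, 49] -> (len(lo)=4, len(hi)=4, max(lo)=27)
Step 9: insert 35 -> lo=[9, 11, 12, 27, 28] hi=[33, 35, 48, 49] -> (len(lo)=5, len(hi)=4, max(lo)=28)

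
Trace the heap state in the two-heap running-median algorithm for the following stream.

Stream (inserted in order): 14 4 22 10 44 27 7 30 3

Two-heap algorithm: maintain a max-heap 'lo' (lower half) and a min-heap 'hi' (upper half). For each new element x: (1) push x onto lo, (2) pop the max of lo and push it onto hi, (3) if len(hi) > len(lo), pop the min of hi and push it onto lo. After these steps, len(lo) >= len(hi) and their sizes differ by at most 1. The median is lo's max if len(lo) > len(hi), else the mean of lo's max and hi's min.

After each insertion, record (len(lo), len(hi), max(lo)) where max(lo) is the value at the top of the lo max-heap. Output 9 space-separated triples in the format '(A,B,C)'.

Step 1: insert 14 -> lo=[14] hi=[] -> (len(lo)=1, len(hi)=0, max(lo)=14)
Step 2: insert 4 -> lo=[4] hi=[14] -> (len(lo)=1, len(hi)=1, max(lo)=4)
Step 3: insert 22 -> lo=[4, 14] hi=[22] -> (len(lo)=2, len(hi)=1, max(lo)=14)
Step 4: insert 10 -> lo=[4, 10] hi=[14, 22] -> (len(lo)=2, len(hi)=2, max(lo)=10)
Step 5: insert 44 -> lo=[4, 10, 14] hi=[22, 44] -> (len(lo)=3, len(hi)=2, max(lo)=14)
Step 6: insert 27 -> lo=[4, 10, 14] hi=[22, 27, 44] -> (len(lo)=3, len(hi)=3, max(lo)=14)
Step 7: insert 7 -> lo=[4, 7, 10, 14] hi=[22, 27, 44] -> (len(lo)=4, len(hi)=3, max(lo)=14)
Step 8: insert 30 -> lo=[4, 7, 10, 14] hi=[22, 27, 30, 44] -> (len(lo)=4, len(hi)=4, max(lo)=14)
Step 9: insert 3 -> lo=[3, 4, 7, 10, 14] hi=[22, 27, 30, 44] -> (len(lo)=5, len(hi)=4, max(lo)=14)

Answer: (1,0,14) (1,1,4) (2,1,14) (2,2,10) (3,2,14) (3,3,14) (4,3,14) (4,4,14) (5,4,14)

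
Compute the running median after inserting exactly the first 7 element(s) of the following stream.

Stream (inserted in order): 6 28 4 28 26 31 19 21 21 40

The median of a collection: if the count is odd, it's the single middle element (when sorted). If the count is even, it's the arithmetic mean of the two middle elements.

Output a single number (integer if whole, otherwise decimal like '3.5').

Answer: 26

Derivation:
Step 1: insert 6 -> lo=[6] (size 1, max 6) hi=[] (size 0) -> median=6
Step 2: insert 28 -> lo=[6] (size 1, max 6) hi=[28] (size 1, min 28) -> median=17
Step 3: insert 4 -> lo=[4, 6] (size 2, max 6) hi=[28] (size 1, min 28) -> median=6
Step 4: insert 28 -> lo=[4, 6] (size 2, max 6) hi=[28, 28] (size 2, min 28) -> median=17
Step 5: insert 26 -> lo=[4, 6, 26] (size 3, max 26) hi=[28, 28] (size 2, min 28) -> median=26
Step 6: insert 31 -> lo=[4, 6, 26] (size 3, max 26) hi=[28, 28, 31] (size 3, min 28) -> median=27
Step 7: insert 19 -> lo=[4, 6, 19, 26] (size 4, max 26) hi=[28, 28, 31] (size 3, min 28) -> median=26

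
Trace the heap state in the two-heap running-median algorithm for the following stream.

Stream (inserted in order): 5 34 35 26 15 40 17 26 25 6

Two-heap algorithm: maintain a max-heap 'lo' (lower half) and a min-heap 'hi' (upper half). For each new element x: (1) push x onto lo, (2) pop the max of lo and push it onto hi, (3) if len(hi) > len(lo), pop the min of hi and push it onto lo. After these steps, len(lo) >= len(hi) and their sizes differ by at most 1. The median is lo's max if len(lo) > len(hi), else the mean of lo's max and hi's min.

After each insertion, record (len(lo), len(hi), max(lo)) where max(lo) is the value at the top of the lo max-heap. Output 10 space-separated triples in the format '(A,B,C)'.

Answer: (1,0,5) (1,1,5) (2,1,34) (2,2,26) (3,2,26) (3,3,26) (4,3,26) (4,4,26) (5,4,26) (5,5,25)

Derivation:
Step 1: insert 5 -> lo=[5] hi=[] -> (len(lo)=1, len(hi)=0, max(lo)=5)
Step 2: insert 34 -> lo=[5] hi=[34] -> (len(lo)=1, len(hi)=1, max(lo)=5)
Step 3: insert 35 -> lo=[5, 34] hi=[35] -> (len(lo)=2, len(hi)=1, max(lo)=34)
Step 4: insert 26 -> lo=[5, 26] hi=[34, 35] -> (len(lo)=2, len(hi)=2, max(lo)=26)
Step 5: insert 15 -> lo=[5, 15, 26] hi=[34, 35] -> (len(lo)=3, len(hi)=2, max(lo)=26)
Step 6: insert 40 -> lo=[5, 15, 26] hi=[34, 35, 40] -> (len(lo)=3, len(hi)=3, max(lo)=26)
Step 7: insert 17 -> lo=[5, 15, 17, 26] hi=[34, 35, 40] -> (len(lo)=4, len(hi)=3, max(lo)=26)
Step 8: insert 26 -> lo=[5, 15, 17, 26] hi=[26, 34, 35, 40] -> (len(lo)=4, len(hi)=4, max(lo)=26)
Step 9: insert 25 -> lo=[5, 15, 17, 25, 26] hi=[26, 34, 35, 40] -> (len(lo)=5, len(hi)=4, max(lo)=26)
Step 10: insert 6 -> lo=[5, 6, 15, 17, 25] hi=[26, 26, 34, 35, 40] -> (len(lo)=5, len(hi)=5, max(lo)=25)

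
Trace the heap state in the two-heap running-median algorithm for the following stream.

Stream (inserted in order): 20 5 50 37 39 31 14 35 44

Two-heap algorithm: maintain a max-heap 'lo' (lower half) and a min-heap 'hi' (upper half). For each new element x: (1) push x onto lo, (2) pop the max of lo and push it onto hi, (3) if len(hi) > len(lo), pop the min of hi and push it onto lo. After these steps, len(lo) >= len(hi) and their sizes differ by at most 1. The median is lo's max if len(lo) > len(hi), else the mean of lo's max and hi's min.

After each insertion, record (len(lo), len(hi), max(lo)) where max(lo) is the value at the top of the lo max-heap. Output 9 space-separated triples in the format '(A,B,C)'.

Step 1: insert 20 -> lo=[20] hi=[] -> (len(lo)=1, len(hi)=0, max(lo)=20)
Step 2: insert 5 -> lo=[5] hi=[20] -> (len(lo)=1, len(hi)=1, max(lo)=5)
Step 3: insert 50 -> lo=[5, 20] hi=[50] -> (len(lo)=2, len(hi)=1, max(lo)=20)
Step 4: insert 37 -> lo=[5, 20] hi=[37, 50] -> (len(lo)=2, len(hi)=2, max(lo)=20)
Step 5: insert 39 -> lo=[5, 20, 37] hi=[39, 50] -> (len(lo)=3, len(hi)=2, max(lo)=37)
Step 6: insert 31 -> lo=[5, 20, 31] hi=[37, 39, 50] -> (len(lo)=3, len(hi)=3, max(lo)=31)
Step 7: insert 14 -> lo=[5, 14, 20, 31] hi=[37, 39, 50] -> (len(lo)=4, len(hi)=3, max(lo)=31)
Step 8: insert 35 -> lo=[5, 14, 20, 31] hi=[35, 37, 39, 50] -> (len(lo)=4, len(hi)=4, max(lo)=31)
Step 9: insert 44 -> lo=[5, 14, 20, 31, 35] hi=[37, 39, 44, 50] -> (len(lo)=5, len(hi)=4, max(lo)=35)

Answer: (1,0,20) (1,1,5) (2,1,20) (2,2,20) (3,2,37) (3,3,31) (4,3,31) (4,4,31) (5,4,35)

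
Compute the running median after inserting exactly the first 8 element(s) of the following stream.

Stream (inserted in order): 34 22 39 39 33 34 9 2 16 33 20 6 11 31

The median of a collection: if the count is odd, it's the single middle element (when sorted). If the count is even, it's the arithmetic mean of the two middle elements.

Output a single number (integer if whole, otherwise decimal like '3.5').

Answer: 33.5

Derivation:
Step 1: insert 34 -> lo=[34] (size 1, max 34) hi=[] (size 0) -> median=34
Step 2: insert 22 -> lo=[22] (size 1, max 22) hi=[34] (size 1, min 34) -> median=28
Step 3: insert 39 -> lo=[22, 34] (size 2, max 34) hi=[39] (size 1, min 39) -> median=34
Step 4: insert 39 -> lo=[22, 34] (size 2, max 34) hi=[39, 39] (size 2, min 39) -> median=36.5
Step 5: insert 33 -> lo=[22, 33, 34] (size 3, max 34) hi=[39, 39] (size 2, min 39) -> median=34
Step 6: insert 34 -> lo=[22, 33, 34] (size 3, max 34) hi=[34, 39, 39] (size 3, min 34) -> median=34
Step 7: insert 9 -> lo=[9, 22, 33, 34] (size 4, max 34) hi=[34, 39, 39] (size 3, min 34) -> median=34
Step 8: insert 2 -> lo=[2, 9, 22, 33] (size 4, max 33) hi=[34, 34, 39, 39] (size 4, min 34) -> median=33.5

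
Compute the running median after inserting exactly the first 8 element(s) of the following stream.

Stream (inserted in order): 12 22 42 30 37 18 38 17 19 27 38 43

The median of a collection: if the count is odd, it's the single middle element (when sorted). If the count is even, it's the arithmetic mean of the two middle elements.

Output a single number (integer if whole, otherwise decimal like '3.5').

Step 1: insert 12 -> lo=[12] (size 1, max 12) hi=[] (size 0) -> median=12
Step 2: insert 22 -> lo=[12] (size 1, max 12) hi=[22] (size 1, min 22) -> median=17
Step 3: insert 42 -> lo=[12, 22] (size 2, max 22) hi=[42] (size 1, min 42) -> median=22
Step 4: insert 30 -> lo=[12, 22] (size 2, max 22) hi=[30, 42] (size 2, min 30) -> median=26
Step 5: insert 37 -> lo=[12, 22, 30] (size 3, max 30) hi=[37, 42] (size 2, min 37) -> median=30
Step 6: insert 18 -> lo=[12, 18, 22] (size 3, max 22) hi=[30, 37, 42] (size 3, min 30) -> median=26
Step 7: insert 38 -> lo=[12, 18, 22, 30] (size 4, max 30) hi=[37, 38, 42] (size 3, min 37) -> median=30
Step 8: insert 17 -> lo=[12, 17, 18, 22] (size 4, max 22) hi=[30, 37, 38, 42] (size 4, min 30) -> median=26

Answer: 26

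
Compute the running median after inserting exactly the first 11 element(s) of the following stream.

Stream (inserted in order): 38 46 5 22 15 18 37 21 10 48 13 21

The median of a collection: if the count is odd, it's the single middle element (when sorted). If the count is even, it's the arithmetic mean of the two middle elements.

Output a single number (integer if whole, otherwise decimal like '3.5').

Answer: 21

Derivation:
Step 1: insert 38 -> lo=[38] (size 1, max 38) hi=[] (size 0) -> median=38
Step 2: insert 46 -> lo=[38] (size 1, max 38) hi=[46] (size 1, min 46) -> median=42
Step 3: insert 5 -> lo=[5, 38] (size 2, max 38) hi=[46] (size 1, min 46) -> median=38
Step 4: insert 22 -> lo=[5, 22] (size 2, max 22) hi=[38, 46] (size 2, min 38) -> median=30
Step 5: insert 15 -> lo=[5, 15, 22] (size 3, max 22) hi=[38, 46] (size 2, min 38) -> median=22
Step 6: insert 18 -> lo=[5, 15, 18] (size 3, max 18) hi=[22, 38, 46] (size 3, min 22) -> median=20
Step 7: insert 37 -> lo=[5, 15, 18, 22] (size 4, max 22) hi=[37, 38, 46] (size 3, min 37) -> median=22
Step 8: insert 21 -> lo=[5, 15, 18, 21] (size 4, max 21) hi=[22, 37, 38, 46] (size 4, min 22) -> median=21.5
Step 9: insert 10 -> lo=[5, 10, 15, 18, 21] (size 5, max 21) hi=[22, 37, 38, 46] (size 4, min 22) -> median=21
Step 10: insert 48 -> lo=[5, 10, 15, 18, 21] (size 5, max 21) hi=[22, 37, 38, 46, 48] (size 5, min 22) -> median=21.5
Step 11: insert 13 -> lo=[5, 10, 13, 15, 18, 21] (size 6, max 21) hi=[22, 37, 38, 46, 48] (size 5, min 22) -> median=21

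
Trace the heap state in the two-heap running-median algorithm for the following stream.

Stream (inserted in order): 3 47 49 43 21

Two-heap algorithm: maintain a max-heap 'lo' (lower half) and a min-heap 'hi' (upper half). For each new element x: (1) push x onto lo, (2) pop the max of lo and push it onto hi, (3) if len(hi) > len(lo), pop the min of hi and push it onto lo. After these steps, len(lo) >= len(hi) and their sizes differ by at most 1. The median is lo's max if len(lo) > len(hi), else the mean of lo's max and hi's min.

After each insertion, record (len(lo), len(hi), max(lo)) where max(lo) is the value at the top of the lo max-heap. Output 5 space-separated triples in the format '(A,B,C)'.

Step 1: insert 3 -> lo=[3] hi=[] -> (len(lo)=1, len(hi)=0, max(lo)=3)
Step 2: insert 47 -> lo=[3] hi=[47] -> (len(lo)=1, len(hi)=1, max(lo)=3)
Step 3: insert 49 -> lo=[3, 47] hi=[49] -> (len(lo)=2, len(hi)=1, max(lo)=47)
Step 4: insert 43 -> lo=[3, 43] hi=[47, 49] -> (len(lo)=2, len(hi)=2, max(lo)=43)
Step 5: insert 21 -> lo=[3, 21, 43] hi=[47, 49] -> (len(lo)=3, len(hi)=2, max(lo)=43)

Answer: (1,0,3) (1,1,3) (2,1,47) (2,2,43) (3,2,43)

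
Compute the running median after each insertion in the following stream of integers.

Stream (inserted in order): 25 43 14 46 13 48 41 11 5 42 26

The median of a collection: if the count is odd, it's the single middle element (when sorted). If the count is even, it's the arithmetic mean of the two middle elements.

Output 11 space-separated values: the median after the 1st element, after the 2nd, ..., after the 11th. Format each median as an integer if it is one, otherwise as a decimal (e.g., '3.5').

Answer: 25 34 25 34 25 34 41 33 25 33 26

Derivation:
Step 1: insert 25 -> lo=[25] (size 1, max 25) hi=[] (size 0) -> median=25
Step 2: insert 43 -> lo=[25] (size 1, max 25) hi=[43] (size 1, min 43) -> median=34
Step 3: insert 14 -> lo=[14, 25] (size 2, max 25) hi=[43] (size 1, min 43) -> median=25
Step 4: insert 46 -> lo=[14, 25] (size 2, max 25) hi=[43, 46] (size 2, min 43) -> median=34
Step 5: insert 13 -> lo=[13, 14, 25] (size 3, max 25) hi=[43, 46] (size 2, min 43) -> median=25
Step 6: insert 48 -> lo=[13, 14, 25] (size 3, max 25) hi=[43, 46, 48] (size 3, min 43) -> median=34
Step 7: insert 41 -> lo=[13, 14, 25, 41] (size 4, max 41) hi=[43, 46, 48] (size 3, min 43) -> median=41
Step 8: insert 11 -> lo=[11, 13, 14, 25] (size 4, max 25) hi=[41, 43, 46, 48] (size 4, min 41) -> median=33
Step 9: insert 5 -> lo=[5, 11, 13, 14, 25] (size 5, max 25) hi=[41, 43, 46, 48] (size 4, min 41) -> median=25
Step 10: insert 42 -> lo=[5, 11, 13, 14, 25] (size 5, max 25) hi=[41, 42, 43, 46, 48] (size 5, min 41) -> median=33
Step 11: insert 26 -> lo=[5, 11, 13, 14, 25, 26] (size 6, max 26) hi=[41, 42, 43, 46, 48] (size 5, min 41) -> median=26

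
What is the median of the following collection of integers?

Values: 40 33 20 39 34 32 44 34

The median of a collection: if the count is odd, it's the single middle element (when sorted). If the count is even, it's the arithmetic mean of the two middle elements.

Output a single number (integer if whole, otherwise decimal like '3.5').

Step 1: insert 40 -> lo=[40] (size 1, max 40) hi=[] (size 0) -> median=40
Step 2: insert 33 -> lo=[33] (size 1, max 33) hi=[40] (size 1, min 40) -> median=36.5
Step 3: insert 20 -> lo=[20, 33] (size 2, max 33) hi=[40] (size 1, min 40) -> median=33
Step 4: insert 39 -> lo=[20, 33] (size 2, max 33) hi=[39, 40] (size 2, min 39) -> median=36
Step 5: insert 34 -> lo=[20, 33, 34] (size 3, max 34) hi=[39, 40] (size 2, min 39) -> median=34
Step 6: insert 32 -> lo=[20, 32, 33] (size 3, max 33) hi=[34, 39, 40] (size 3, min 34) -> median=33.5
Step 7: insert 44 -> lo=[20, 32, 33, 34] (size 4, max 34) hi=[39, 40, 44] (size 3, min 39) -> median=34
Step 8: insert 34 -> lo=[20, 32, 33, 34] (size 4, max 34) hi=[34, 39, 40, 44] (size 4, min 34) -> median=34

Answer: 34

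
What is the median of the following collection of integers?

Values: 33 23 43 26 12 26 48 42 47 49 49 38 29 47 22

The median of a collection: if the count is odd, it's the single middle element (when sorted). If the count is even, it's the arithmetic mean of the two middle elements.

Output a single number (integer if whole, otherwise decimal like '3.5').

Step 1: insert 33 -> lo=[33] (size 1, max 33) hi=[] (size 0) -> median=33
Step 2: insert 23 -> lo=[23] (size 1, max 23) hi=[33] (size 1, min 33) -> median=28
Step 3: insert 43 -> lo=[23, 33] (size 2, max 33) hi=[43] (size 1, min 43) -> median=33
Step 4: insert 26 -> lo=[23, 26] (size 2, max 26) hi=[33, 43] (size 2, min 33) -> median=29.5
Step 5: insert 12 -> lo=[12, 23, 26] (size 3, max 26) hi=[33, 43] (size 2, min 33) -> median=26
Step 6: insert 26 -> lo=[12, 23, 26] (size 3, max 26) hi=[26, 33, 43] (size 3, min 26) -> median=26
Step 7: insert 48 -> lo=[12, 23, 26, 26] (size 4, max 26) hi=[33, 43, 48] (size 3, min 33) -> median=26
Step 8: insert 42 -> lo=[12, 23, 26, 26] (size 4, max 26) hi=[33, 42, 43, 48] (size 4, min 33) -> median=29.5
Step 9: insert 47 -> lo=[12, 23, 26, 26, 33] (size 5, max 33) hi=[42, 43, 47, 48] (size 4, min 42) -> median=33
Step 10: insert 49 -> lo=[12, 23, 26, 26, 33] (size 5, max 33) hi=[42, 43, 47, 48, 49] (size 5, min 42) -> median=37.5
Step 11: insert 49 -> lo=[12, 23, 26, 26, 33, 42] (size 6, max 42) hi=[43, 47, 48, 49, 49] (size 5, min 43) -> median=42
Step 12: insert 38 -> lo=[12, 23, 26, 26, 33, 38] (size 6, max 38) hi=[42, 43, 47, 48, 49, 49] (size 6, min 42) -> median=40
Step 13: insert 29 -> lo=[12, 23, 26, 26, 29, 33, 38] (size 7, max 38) hi=[42, 43, 47, 48, 49, 49] (size 6, min 42) -> median=38
Step 14: insert 47 -> lo=[12, 23, 26, 26, 29, 33, 38] (size 7, max 38) hi=[42, 43, 47, 47, 48, 49, 49] (size 7, min 42) -> median=40
Step 15: insert 22 -> lo=[12, 22, 23, 26, 26, 29, 33, 38] (size 8, max 38) hi=[42, 43, 47, 47, 48, 49, 49] (size 7, min 42) -> median=38

Answer: 38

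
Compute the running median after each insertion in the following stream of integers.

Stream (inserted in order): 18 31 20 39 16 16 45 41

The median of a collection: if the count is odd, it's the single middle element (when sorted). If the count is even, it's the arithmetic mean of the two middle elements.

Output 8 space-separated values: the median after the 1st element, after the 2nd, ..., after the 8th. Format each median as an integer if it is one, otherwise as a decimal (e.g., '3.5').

Step 1: insert 18 -> lo=[18] (size 1, max 18) hi=[] (size 0) -> median=18
Step 2: insert 31 -> lo=[18] (size 1, max 18) hi=[31] (size 1, min 31) -> median=24.5
Step 3: insert 20 -> lo=[18, 20] (size 2, max 20) hi=[31] (size 1, min 31) -> median=20
Step 4: insert 39 -> lo=[18, 20] (size 2, max 20) hi=[31, 39] (size 2, min 31) -> median=25.5
Step 5: insert 16 -> lo=[16, 18, 20] (size 3, max 20) hi=[31, 39] (size 2, min 31) -> median=20
Step 6: insert 16 -> lo=[16, 16, 18] (size 3, max 18) hi=[20, 31, 39] (size 3, min 20) -> median=19
Step 7: insert 45 -> lo=[16, 16, 18, 20] (size 4, max 20) hi=[31, 39, 45] (size 3, min 31) -> median=20
Step 8: insert 41 -> lo=[16, 16, 18, 20] (size 4, max 20) hi=[31, 39, 41, 45] (size 4, min 31) -> median=25.5

Answer: 18 24.5 20 25.5 20 19 20 25.5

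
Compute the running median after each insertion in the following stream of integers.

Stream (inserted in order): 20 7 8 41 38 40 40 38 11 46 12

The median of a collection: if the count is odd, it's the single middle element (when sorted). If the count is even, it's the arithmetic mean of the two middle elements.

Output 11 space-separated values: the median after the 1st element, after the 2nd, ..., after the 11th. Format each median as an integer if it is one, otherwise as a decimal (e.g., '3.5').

Answer: 20 13.5 8 14 20 29 38 38 38 38 38

Derivation:
Step 1: insert 20 -> lo=[20] (size 1, max 20) hi=[] (size 0) -> median=20
Step 2: insert 7 -> lo=[7] (size 1, max 7) hi=[20] (size 1, min 20) -> median=13.5
Step 3: insert 8 -> lo=[7, 8] (size 2, max 8) hi=[20] (size 1, min 20) -> median=8
Step 4: insert 41 -> lo=[7, 8] (size 2, max 8) hi=[20, 41] (size 2, min 20) -> median=14
Step 5: insert 38 -> lo=[7, 8, 20] (size 3, max 20) hi=[38, 41] (size 2, min 38) -> median=20
Step 6: insert 40 -> lo=[7, 8, 20] (size 3, max 20) hi=[38, 40, 41] (size 3, min 38) -> median=29
Step 7: insert 40 -> lo=[7, 8, 20, 38] (size 4, max 38) hi=[40, 40, 41] (size 3, min 40) -> median=38
Step 8: insert 38 -> lo=[7, 8, 20, 38] (size 4, max 38) hi=[38, 40, 40, 41] (size 4, min 38) -> median=38
Step 9: insert 11 -> lo=[7, 8, 11, 20, 38] (size 5, max 38) hi=[38, 40, 40, 41] (size 4, min 38) -> median=38
Step 10: insert 46 -> lo=[7, 8, 11, 20, 38] (size 5, max 38) hi=[38, 40, 40, 41, 46] (size 5, min 38) -> median=38
Step 11: insert 12 -> lo=[7, 8, 11, 12, 20, 38] (size 6, max 38) hi=[38, 40, 40, 41, 46] (size 5, min 38) -> median=38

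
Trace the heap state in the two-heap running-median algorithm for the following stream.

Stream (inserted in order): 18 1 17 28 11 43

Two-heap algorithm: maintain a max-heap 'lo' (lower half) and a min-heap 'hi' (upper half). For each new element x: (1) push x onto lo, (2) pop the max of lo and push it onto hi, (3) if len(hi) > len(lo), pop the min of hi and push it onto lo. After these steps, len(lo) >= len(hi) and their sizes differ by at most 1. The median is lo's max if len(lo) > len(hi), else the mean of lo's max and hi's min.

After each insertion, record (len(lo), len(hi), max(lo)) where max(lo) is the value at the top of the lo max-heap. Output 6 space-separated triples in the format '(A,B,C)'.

Step 1: insert 18 -> lo=[18] hi=[] -> (len(lo)=1, len(hi)=0, max(lo)=18)
Step 2: insert 1 -> lo=[1] hi=[18] -> (len(lo)=1, len(hi)=1, max(lo)=1)
Step 3: insert 17 -> lo=[1, 17] hi=[18] -> (len(lo)=2, len(hi)=1, max(lo)=17)
Step 4: insert 28 -> lo=[1, 17] hi=[18, 28] -> (len(lo)=2, len(hi)=2, max(lo)=17)
Step 5: insert 11 -> lo=[1, 11, 17] hi=[18, 28] -> (len(lo)=3, len(hi)=2, max(lo)=17)
Step 6: insert 43 -> lo=[1, 11, 17] hi=[18, 28, 43] -> (len(lo)=3, len(hi)=3, max(lo)=17)

Answer: (1,0,18) (1,1,1) (2,1,17) (2,2,17) (3,2,17) (3,3,17)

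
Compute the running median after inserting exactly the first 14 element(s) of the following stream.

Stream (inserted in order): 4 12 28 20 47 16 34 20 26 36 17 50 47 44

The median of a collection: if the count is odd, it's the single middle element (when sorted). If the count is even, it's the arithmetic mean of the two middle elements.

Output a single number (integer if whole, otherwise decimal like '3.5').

Answer: 27

Derivation:
Step 1: insert 4 -> lo=[4] (size 1, max 4) hi=[] (size 0) -> median=4
Step 2: insert 12 -> lo=[4] (size 1, max 4) hi=[12] (size 1, min 12) -> median=8
Step 3: insert 28 -> lo=[4, 12] (size 2, max 12) hi=[28] (size 1, min 28) -> median=12
Step 4: insert 20 -> lo=[4, 12] (size 2, max 12) hi=[20, 28] (size 2, min 20) -> median=16
Step 5: insert 47 -> lo=[4, 12, 20] (size 3, max 20) hi=[28, 47] (size 2, min 28) -> median=20
Step 6: insert 16 -> lo=[4, 12, 16] (size 3, max 16) hi=[20, 28, 47] (size 3, min 20) -> median=18
Step 7: insert 34 -> lo=[4, 12, 16, 20] (size 4, max 20) hi=[28, 34, 47] (size 3, min 28) -> median=20
Step 8: insert 20 -> lo=[4, 12, 16, 20] (size 4, max 20) hi=[20, 28, 34, 47] (size 4, min 20) -> median=20
Step 9: insert 26 -> lo=[4, 12, 16, 20, 20] (size 5, max 20) hi=[26, 28, 34, 47] (size 4, min 26) -> median=20
Step 10: insert 36 -> lo=[4, 12, 16, 20, 20] (size 5, max 20) hi=[26, 28, 34, 36, 47] (size 5, min 26) -> median=23
Step 11: insert 17 -> lo=[4, 12, 16, 17, 20, 20] (size 6, max 20) hi=[26, 28, 34, 36, 47] (size 5, min 26) -> median=20
Step 12: insert 50 -> lo=[4, 12, 16, 17, 20, 20] (size 6, max 20) hi=[26, 28, 34, 36, 47, 50] (size 6, min 26) -> median=23
Step 13: insert 47 -> lo=[4, 12, 16, 17, 20, 20, 26] (size 7, max 26) hi=[28, 34, 36, 47, 47, 50] (size 6, min 28) -> median=26
Step 14: insert 44 -> lo=[4, 12, 16, 17, 20, 20, 26] (size 7, max 26) hi=[28, 34, 36, 44, 47, 47, 50] (size 7, min 28) -> median=27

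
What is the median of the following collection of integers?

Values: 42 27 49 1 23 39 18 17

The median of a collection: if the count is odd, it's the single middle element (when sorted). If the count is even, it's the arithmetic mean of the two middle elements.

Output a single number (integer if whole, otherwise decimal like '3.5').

Answer: 25

Derivation:
Step 1: insert 42 -> lo=[42] (size 1, max 42) hi=[] (size 0) -> median=42
Step 2: insert 27 -> lo=[27] (size 1, max 27) hi=[42] (size 1, min 42) -> median=34.5
Step 3: insert 49 -> lo=[27, 42] (size 2, max 42) hi=[49] (size 1, min 49) -> median=42
Step 4: insert 1 -> lo=[1, 27] (size 2, max 27) hi=[42, 49] (size 2, min 42) -> median=34.5
Step 5: insert 23 -> lo=[1, 23, 27] (size 3, max 27) hi=[42, 49] (size 2, min 42) -> median=27
Step 6: insert 39 -> lo=[1, 23, 27] (size 3, max 27) hi=[39, 42, 49] (size 3, min 39) -> median=33
Step 7: insert 18 -> lo=[1, 18, 23, 27] (size 4, max 27) hi=[39, 42, 49] (size 3, min 39) -> median=27
Step 8: insert 17 -> lo=[1, 17, 18, 23] (size 4, max 23) hi=[27, 39, 42, 49] (size 4, min 27) -> median=25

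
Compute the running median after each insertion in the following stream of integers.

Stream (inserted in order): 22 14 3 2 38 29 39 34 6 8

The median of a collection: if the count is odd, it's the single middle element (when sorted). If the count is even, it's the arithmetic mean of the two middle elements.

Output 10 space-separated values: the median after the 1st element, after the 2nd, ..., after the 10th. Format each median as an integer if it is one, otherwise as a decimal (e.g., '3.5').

Step 1: insert 22 -> lo=[22] (size 1, max 22) hi=[] (size 0) -> median=22
Step 2: insert 14 -> lo=[14] (size 1, max 14) hi=[22] (size 1, min 22) -> median=18
Step 3: insert 3 -> lo=[3, 14] (size 2, max 14) hi=[22] (size 1, min 22) -> median=14
Step 4: insert 2 -> lo=[2, 3] (size 2, max 3) hi=[14, 22] (size 2, min 14) -> median=8.5
Step 5: insert 38 -> lo=[2, 3, 14] (size 3, max 14) hi=[22, 38] (size 2, min 22) -> median=14
Step 6: insert 29 -> lo=[2, 3, 14] (size 3, max 14) hi=[22, 29, 38] (size 3, min 22) -> median=18
Step 7: insert 39 -> lo=[2, 3, 14, 22] (size 4, max 22) hi=[29, 38, 39] (size 3, min 29) -> median=22
Step 8: insert 34 -> lo=[2, 3, 14, 22] (size 4, max 22) hi=[29, 34, 38, 39] (size 4, min 29) -> median=25.5
Step 9: insert 6 -> lo=[2, 3, 6, 14, 22] (size 5, max 22) hi=[29, 34, 38, 39] (size 4, min 29) -> median=22
Step 10: insert 8 -> lo=[2, 3, 6, 8, 14] (size 5, max 14) hi=[22, 29, 34, 38, 39] (size 5, min 22) -> median=18

Answer: 22 18 14 8.5 14 18 22 25.5 22 18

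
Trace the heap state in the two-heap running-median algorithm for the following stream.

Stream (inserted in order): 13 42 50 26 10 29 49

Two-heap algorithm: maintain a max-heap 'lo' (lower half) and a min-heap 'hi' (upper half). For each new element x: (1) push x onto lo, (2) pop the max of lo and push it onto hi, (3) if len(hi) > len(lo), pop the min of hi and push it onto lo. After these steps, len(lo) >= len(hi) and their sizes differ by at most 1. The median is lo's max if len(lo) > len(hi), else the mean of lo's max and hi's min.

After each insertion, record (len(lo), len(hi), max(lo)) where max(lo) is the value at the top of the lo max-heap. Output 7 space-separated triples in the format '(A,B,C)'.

Step 1: insert 13 -> lo=[13] hi=[] -> (len(lo)=1, len(hi)=0, max(lo)=13)
Step 2: insert 42 -> lo=[13] hi=[42] -> (len(lo)=1, len(hi)=1, max(lo)=13)
Step 3: insert 50 -> lo=[13, 42] hi=[50] -> (len(lo)=2, len(hi)=1, max(lo)=42)
Step 4: insert 26 -> lo=[13, 26] hi=[42, 50] -> (len(lo)=2, len(hi)=2, max(lo)=26)
Step 5: insert 10 -> lo=[10, 13, 26] hi=[42, 50] -> (len(lo)=3, len(hi)=2, max(lo)=26)
Step 6: insert 29 -> lo=[10, 13, 26] hi=[29, 42, 50] -> (len(lo)=3, len(hi)=3, max(lo)=26)
Step 7: insert 49 -> lo=[10, 13, 26, 29] hi=[42, 49, 50] -> (len(lo)=4, len(hi)=3, max(lo)=29)

Answer: (1,0,13) (1,1,13) (2,1,42) (2,2,26) (3,2,26) (3,3,26) (4,3,29)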